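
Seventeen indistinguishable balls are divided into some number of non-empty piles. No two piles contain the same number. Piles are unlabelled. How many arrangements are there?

38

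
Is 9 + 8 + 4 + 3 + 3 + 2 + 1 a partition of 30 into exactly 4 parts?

The parts sum to 30, and the condition 'there are exactly 4 summands' is violated.

No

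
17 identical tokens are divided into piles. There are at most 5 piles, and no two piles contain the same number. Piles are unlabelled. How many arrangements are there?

A partial list (first 12 by largest part):
17
16,1
15,2
14,3
14,2,1
13,4
13,3,1
12,5
12,4,1
12,3,2
11,6
11,5,1
…and 26 more, for 38 total.

38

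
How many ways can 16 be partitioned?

Systematic enumeration (by largest part, then next-largest, …) yields 231.

231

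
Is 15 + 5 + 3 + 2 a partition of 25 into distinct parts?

The parts sum to 25, and the condition 'all summands are distinct' holds.

Yes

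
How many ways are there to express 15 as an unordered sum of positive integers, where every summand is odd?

27

There are too many to list fully; the first 12 (by largest part) are:
15
1+1+13
1+3+11
1+1+1+1+11
1+5+9
3+3+9
1+1+1+3+9
1+1+1+1+1+1+9
1+7+7
3+5+7
1+1+1+5+7
1+1+3+3+7
…and 15 more, for 27 total.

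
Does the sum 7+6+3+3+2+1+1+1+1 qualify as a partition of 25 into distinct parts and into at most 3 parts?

No

The parts sum to 25, and the condition 'all summands are distinct' is violated.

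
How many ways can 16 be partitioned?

Counting exhaustively, 231 partitions satisfy the conditions.

231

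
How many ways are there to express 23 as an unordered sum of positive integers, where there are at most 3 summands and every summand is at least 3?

34

A partial list (first 12 by largest part):
23
20 + 3
19 + 4
18 + 5
17 + 6
17 + 3 + 3
16 + 7
16 + 4 + 3
15 + 8
15 + 5 + 3
15 + 4 + 4
14 + 9
…and 22 more, for 34 total.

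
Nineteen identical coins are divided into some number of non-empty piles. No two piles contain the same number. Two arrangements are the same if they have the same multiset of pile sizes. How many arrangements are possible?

A partial list (first 12 by largest part):
19
1+18
2+17
3+16
1+2+16
4+15
1+3+15
5+14
1+4+14
2+3+14
6+13
1+5+13
…and 42 more, for 54 total.

54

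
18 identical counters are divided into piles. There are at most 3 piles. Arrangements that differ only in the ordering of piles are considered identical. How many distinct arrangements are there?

37

A partial list (first 12 by largest part):
18
17+1
16+2
16+1+1
15+3
15+2+1
14+4
14+3+1
14+2+2
13+5
13+4+1
13+3+2
…and 25 more, for 37 total.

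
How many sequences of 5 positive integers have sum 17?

By stars and bars with positive parts, the count is C(16,4) = 1820.

1820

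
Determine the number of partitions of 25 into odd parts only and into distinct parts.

12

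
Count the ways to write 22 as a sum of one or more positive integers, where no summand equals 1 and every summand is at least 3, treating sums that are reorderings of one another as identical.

Systematic enumeration (by largest part, then next-largest, …) yields 73.

73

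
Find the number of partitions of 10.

There are too many to list fully; the first 12 (by largest part) are:
10
9 + 1
8 + 2
8 + 1 + 1
7 + 3
7 + 2 + 1
7 + 1 + 1 + 1
6 + 4
6 + 3 + 1
6 + 2 + 2
6 + 2 + 1 + 1
6 + 1 + 1 + 1 + 1
…and 30 more, for 42 total.

42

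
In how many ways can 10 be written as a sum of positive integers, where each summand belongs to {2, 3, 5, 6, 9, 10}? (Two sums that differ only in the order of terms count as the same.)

6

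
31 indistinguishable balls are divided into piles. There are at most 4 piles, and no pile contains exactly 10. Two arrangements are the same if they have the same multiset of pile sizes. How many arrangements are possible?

273

There are 273 such partitions.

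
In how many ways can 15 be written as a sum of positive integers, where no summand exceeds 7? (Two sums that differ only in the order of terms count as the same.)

Systematic enumeration (by largest part, then next-largest, …) yields 131.

131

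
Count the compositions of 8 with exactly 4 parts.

35

Place 3 bars in the 7 internal gaps of a row of 8 dots: C(7,3) = 35.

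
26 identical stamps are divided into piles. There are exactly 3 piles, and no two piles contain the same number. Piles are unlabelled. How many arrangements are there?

A partial list (first 12 by largest part):
23, 2, 1
22, 3, 1
21, 4, 1
21, 3, 2
20, 5, 1
20, 4, 2
19, 6, 1
19, 5, 2
19, 4, 3
18, 7, 1
18, 6, 2
18, 5, 3
…and 32 more, for 44 total.

44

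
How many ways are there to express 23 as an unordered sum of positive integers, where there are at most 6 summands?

454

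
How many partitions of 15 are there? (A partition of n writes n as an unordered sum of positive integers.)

A full systematic count gives 176.

176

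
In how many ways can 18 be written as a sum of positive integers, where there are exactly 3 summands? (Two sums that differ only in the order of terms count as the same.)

There are too many to list fully; the first 12 (by largest part) are:
16+1+1
15+2+1
14+3+1
14+2+2
13+4+1
13+3+2
12+5+1
12+4+2
12+3+3
11+6+1
11+5+2
11+4+3
…and 15 more, for 27 total.

27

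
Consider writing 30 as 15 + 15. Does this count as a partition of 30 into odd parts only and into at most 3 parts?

Yes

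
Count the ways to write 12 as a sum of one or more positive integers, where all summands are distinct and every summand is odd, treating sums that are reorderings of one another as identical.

They are:
1+11
3+9
5+7

3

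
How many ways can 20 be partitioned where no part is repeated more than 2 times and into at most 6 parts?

There are 192 such partitions.

192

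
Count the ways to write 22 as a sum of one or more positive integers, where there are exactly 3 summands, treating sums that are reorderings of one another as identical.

40

There are too many to list fully; the first 12 (by largest part) are:
20,1,1
19,2,1
18,3,1
18,2,2
17,4,1
17,3,2
16,5,1
16,4,2
16,3,3
15,6,1
15,5,2
15,4,3
…and 28 more, for 40 total.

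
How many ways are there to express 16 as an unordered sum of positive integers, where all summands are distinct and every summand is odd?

Listing the qualifying partitions of 16:
15, 1
13, 3
11, 5
9, 7
7, 5, 3, 1
Counting gives 5.

5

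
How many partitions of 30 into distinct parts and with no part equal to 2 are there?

A full systematic count gives 169.

169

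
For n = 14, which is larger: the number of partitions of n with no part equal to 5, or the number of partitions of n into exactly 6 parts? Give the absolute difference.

85

Partitions of 14 with no part equal to 5: 105.
Partitions of 14 into exactly 6 parts: 20.
|105 − 20| = 85.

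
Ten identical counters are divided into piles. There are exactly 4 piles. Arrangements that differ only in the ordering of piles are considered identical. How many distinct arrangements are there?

Enumerating:
7+1+1+1
6+2+1+1
5+3+1+1
5+2+2+1
4+4+1+1
4+3+2+1
4+2+2+2
3+3+3+1
3+3+2+2

9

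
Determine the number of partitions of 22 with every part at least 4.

There are too many to list fully; the first 12 (by largest part) are:
22
18 + 4
17 + 5
16 + 6
15 + 7
14 + 8
14 + 4 + 4
13 + 9
13 + 5 + 4
12 + 10
12 + 6 + 4
12 + 5 + 5
…and 22 more, for 34 total.

34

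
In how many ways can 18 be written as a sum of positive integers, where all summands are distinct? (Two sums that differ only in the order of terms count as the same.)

There are too many to list fully; the first 12 (by largest part) are:
18
17, 1
16, 2
15, 3
15, 2, 1
14, 4
14, 3, 1
13, 5
13, 4, 1
13, 3, 2
12, 6
12, 5, 1
…and 34 more, for 46 total.

46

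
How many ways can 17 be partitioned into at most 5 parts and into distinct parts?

38

A partial list (first 12 by largest part):
17
16+1
15+2
14+3
14+2+1
13+4
13+3+1
12+5
12+4+1
12+3+2
11+6
11+5+1
…and 26 more, for 38 total.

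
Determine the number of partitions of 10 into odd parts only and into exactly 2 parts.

They are:
9, 1
7, 3
5, 5
Counting gives 3.

3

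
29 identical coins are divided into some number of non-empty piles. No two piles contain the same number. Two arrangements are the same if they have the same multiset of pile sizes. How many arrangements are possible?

256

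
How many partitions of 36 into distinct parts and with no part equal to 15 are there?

A full systematic count gives 596.

596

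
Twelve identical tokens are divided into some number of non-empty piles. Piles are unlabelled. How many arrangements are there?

Counting exhaustively, 77 partitions satisfy the conditions.

77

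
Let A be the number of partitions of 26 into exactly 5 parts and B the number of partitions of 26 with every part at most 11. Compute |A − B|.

Partitions of 26 into exactly 5 parts: 221.
Partitions of 26 with every part at most 11: 1930.
|221 − 1930| = 1709.

1709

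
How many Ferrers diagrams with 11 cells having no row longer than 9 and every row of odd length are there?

11

They are:
9 + 1 + 1
7 + 3 + 1
7 + 1 + 1 + 1 + 1
5 + 5 + 1
5 + 3 + 3
5 + 3 + 1 + 1 + 1
5 + 1 + 1 + 1 + 1 + 1 + 1
3 + 3 + 3 + 1 + 1
3 + 3 + 1 + 1 + 1 + 1 + 1
3 + 1 + 1 + 1 + 1 + 1 + 1 + 1 + 1
1 + 1 + 1 + 1 + 1 + 1 + 1 + 1 + 1 + 1 + 1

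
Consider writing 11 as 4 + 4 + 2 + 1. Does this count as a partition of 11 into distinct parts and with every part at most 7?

No

The parts sum to 11, and the condition 'all summands are distinct' is violated.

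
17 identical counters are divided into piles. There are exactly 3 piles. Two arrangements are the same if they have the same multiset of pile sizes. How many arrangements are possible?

24

The partitions of 17 that satisfy the conditions:
15 + 1 + 1
14 + 2 + 1
13 + 3 + 1
13 + 2 + 2
12 + 4 + 1
12 + 3 + 2
11 + 5 + 1
11 + 4 + 2
11 + 3 + 3
10 + 6 + 1
10 + 5 + 2
10 + 4 + 3
9 + 7 + 1
9 + 6 + 2
9 + 5 + 3
9 + 4 + 4
8 + 8 + 1
8 + 7 + 2
8 + 6 + 3
8 + 5 + 4
7 + 7 + 3
7 + 6 + 4
7 + 5 + 5
6 + 6 + 5
That's 24 in total.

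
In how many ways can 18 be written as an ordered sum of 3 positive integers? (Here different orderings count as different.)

136

Place 2 bars in the 17 internal gaps of a row of 18 dots: C(17,2) = 136.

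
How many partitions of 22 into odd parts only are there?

Counting exhaustively, 89 partitions satisfy the conditions.

89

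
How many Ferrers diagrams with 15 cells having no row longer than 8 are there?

There are 146 such partitions.

146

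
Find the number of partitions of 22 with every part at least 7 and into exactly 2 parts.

The partitions of 22 that satisfy the conditions:
7, 15
8, 14
9, 13
10, 12
11, 11
That's 5 in total.

5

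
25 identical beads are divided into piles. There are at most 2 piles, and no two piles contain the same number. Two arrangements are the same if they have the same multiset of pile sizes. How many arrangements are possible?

13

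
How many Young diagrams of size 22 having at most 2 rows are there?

Enumerating:
22
21 + 1
20 + 2
19 + 3
18 + 4
17 + 5
16 + 6
15 + 7
14 + 8
13 + 9
12 + 10
11 + 11
Counting gives 12.

12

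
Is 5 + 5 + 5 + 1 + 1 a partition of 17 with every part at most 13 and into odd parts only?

Yes

The parts sum to 17, and the condition 'no summand exceeds 13' holds; the condition 'every summand is odd' holds.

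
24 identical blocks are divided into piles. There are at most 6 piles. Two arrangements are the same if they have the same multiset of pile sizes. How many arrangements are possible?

Direct enumeration gives 532 partitions.

532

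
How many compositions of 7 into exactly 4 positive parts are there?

20

By stars and bars with positive parts, the count is C(6,3) = 20.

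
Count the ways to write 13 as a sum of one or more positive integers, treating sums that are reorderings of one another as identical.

Direct enumeration gives 101 partitions.

101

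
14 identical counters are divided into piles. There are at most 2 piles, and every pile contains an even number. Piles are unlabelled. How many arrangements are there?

4

Listing the qualifying partitions of 14:
14
12, 2
10, 4
8, 6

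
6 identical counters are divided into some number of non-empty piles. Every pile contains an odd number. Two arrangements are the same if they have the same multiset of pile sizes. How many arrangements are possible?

They are:
5,1
3,3
3,1,1,1
1,1,1,1,1,1

4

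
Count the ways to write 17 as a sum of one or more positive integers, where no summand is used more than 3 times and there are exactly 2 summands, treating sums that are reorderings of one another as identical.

8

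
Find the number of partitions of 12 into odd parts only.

Enumerating:
11 + 1
9 + 3
9 + 1 + 1 + 1
7 + 5
7 + 3 + 1 + 1
7 + 1 + 1 + 1 + 1 + 1
5 + 5 + 1 + 1
5 + 3 + 3 + 1
5 + 3 + 1 + 1 + 1 + 1
5 + 1 + 1 + 1 + 1 + 1 + 1 + 1
3 + 3 + 3 + 3
3 + 3 + 3 + 1 + 1 + 1
3 + 3 + 1 + 1 + 1 + 1 + 1 + 1
3 + 1 + 1 + 1 + 1 + 1 + 1 + 1 + 1 + 1
1 + 1 + 1 + 1 + 1 + 1 + 1 + 1 + 1 + 1 + 1 + 1

15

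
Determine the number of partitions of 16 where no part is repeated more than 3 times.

132

There are 132 such partitions.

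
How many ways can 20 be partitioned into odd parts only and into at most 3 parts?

Enumerating:
1+19
3+17
5+15
7+13
9+11
Counting gives 5.

5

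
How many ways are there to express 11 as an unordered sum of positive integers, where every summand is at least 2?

14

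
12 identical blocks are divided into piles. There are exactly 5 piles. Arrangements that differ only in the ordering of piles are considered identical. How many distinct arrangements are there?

13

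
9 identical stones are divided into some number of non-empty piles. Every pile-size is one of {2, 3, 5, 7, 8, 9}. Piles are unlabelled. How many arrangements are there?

5

The partitions of 9 that satisfy the conditions:
9
7, 2
5, 2, 2
3, 3, 3
3, 2, 2, 2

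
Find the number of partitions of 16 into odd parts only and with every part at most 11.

There are too many to list fully; the first 12 (by largest part) are:
5, 11
1, 1, 3, 11
1, 1, 1, 1, 1, 11
7, 9
1, 1, 5, 9
1, 3, 3, 9
1, 1, 1, 1, 3, 9
1, 1, 1, 1, 1, 1, 1, 9
1, 1, 7, 7
1, 3, 5, 7
1, 1, 1, 1, 5, 7
3, 3, 3, 7
…and 17 more, for 29 total.

29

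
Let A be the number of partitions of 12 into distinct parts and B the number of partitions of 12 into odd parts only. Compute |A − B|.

Partitions of 12 into distinct parts: 15.
Partitions of 12 into odd parts only: 15.
|15 − 15| = 0.

0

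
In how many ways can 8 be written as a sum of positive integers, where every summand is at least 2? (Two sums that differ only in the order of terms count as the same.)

7

Enumerating:
8
6, 2
5, 3
4, 4
4, 2, 2
3, 3, 2
2, 2, 2, 2
That's 7 in total.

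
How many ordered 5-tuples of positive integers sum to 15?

1001

A composition of 15 into 5 positive parts is chosen by placing 4 dividers among the 14 gaps between 15 units: C(14,4) = 1001.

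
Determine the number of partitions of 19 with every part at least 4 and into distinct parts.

Listing the qualifying partitions of 19:
19
15,4
14,5
13,6
12,7
11,8
10,9
10,5,4
9,6,4
8,7,4
8,6,5
That's 11 in total.

11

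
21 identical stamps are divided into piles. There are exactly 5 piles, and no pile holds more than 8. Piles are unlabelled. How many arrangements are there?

48

There are too many to list fully; the first 12 (by largest part) are:
8 + 8 + 3 + 1 + 1
8 + 8 + 2 + 2 + 1
8 + 7 + 4 + 1 + 1
8 + 7 + 3 + 2 + 1
8 + 7 + 2 + 2 + 2
8 + 6 + 5 + 1 + 1
8 + 6 + 4 + 2 + 1
8 + 6 + 3 + 3 + 1
8 + 6 + 3 + 2 + 2
8 + 5 + 5 + 2 + 1
8 + 5 + 4 + 3 + 1
8 + 5 + 4 + 2 + 2
…and 36 more, for 48 total.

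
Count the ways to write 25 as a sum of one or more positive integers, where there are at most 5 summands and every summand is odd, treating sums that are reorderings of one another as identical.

A partial list (first 12 by largest part):
25
23, 1, 1
21, 3, 1
21, 1, 1, 1, 1
19, 5, 1
19, 3, 3
19, 3, 1, 1, 1
17, 7, 1
17, 5, 3
17, 5, 1, 1, 1
17, 3, 3, 1, 1
15, 9, 1
…and 35 more, for 47 total.

47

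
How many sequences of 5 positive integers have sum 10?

By stars and bars with positive parts, the count is C(9,4) = 126.

126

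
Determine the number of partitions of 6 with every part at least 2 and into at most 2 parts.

3

The partitions of 6 that satisfy the conditions:
6
4 + 2
3 + 3
Counting gives 3.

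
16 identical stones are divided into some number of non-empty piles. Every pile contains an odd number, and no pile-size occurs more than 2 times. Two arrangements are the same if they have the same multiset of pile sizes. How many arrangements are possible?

Enumerating:
15 + 1
13 + 3
11 + 5
11 + 3 + 1 + 1
9 + 7
9 + 5 + 1 + 1
9 + 3 + 3 + 1
7 + 7 + 1 + 1
7 + 5 + 3 + 1
5 + 5 + 3 + 3
That's 10 in total.

10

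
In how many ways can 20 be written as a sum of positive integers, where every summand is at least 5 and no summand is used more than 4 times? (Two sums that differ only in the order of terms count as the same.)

13

The partitions of 20 that satisfy the conditions:
20
15+5
14+6
13+7
12+8
11+9
10+10
10+5+5
9+6+5
8+7+5
8+6+6
7+7+6
5+5+5+5
That's 13 in total.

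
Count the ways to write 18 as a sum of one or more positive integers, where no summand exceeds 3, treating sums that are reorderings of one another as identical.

There are too many to list fully; the first 12 (by largest part) are:
3,3,3,3,3,3
1,2,3,3,3,3,3
1,1,1,3,3,3,3,3
2,2,2,3,3,3,3
1,1,2,2,3,3,3,3
1,1,1,1,2,3,3,3,3
1,1,1,1,1,1,3,3,3,3
1,2,2,2,2,3,3,3
1,1,1,2,2,2,3,3,3
1,1,1,1,1,2,2,3,3,3
1,1,1,1,1,1,1,2,3,3,3
1,1,1,1,1,1,1,1,1,3,3,3
…and 25 more, for 37 total.

37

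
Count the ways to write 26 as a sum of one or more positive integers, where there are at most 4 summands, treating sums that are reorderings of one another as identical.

206

There are 206 such partitions.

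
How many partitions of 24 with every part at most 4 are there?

169

Enumerating by decreasing first part gives 169 partitions in all.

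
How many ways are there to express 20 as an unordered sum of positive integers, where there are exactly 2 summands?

10

Enumerating:
1, 19
2, 18
3, 17
4, 16
5, 15
6, 14
7, 13
8, 12
9, 11
10, 10
That's 10 in total.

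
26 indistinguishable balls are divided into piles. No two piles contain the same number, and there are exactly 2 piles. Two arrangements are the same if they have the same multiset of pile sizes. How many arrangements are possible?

12

They are:
25, 1
24, 2
23, 3
22, 4
21, 5
20, 6
19, 7
18, 8
17, 9
16, 10
15, 11
14, 12
That's 12 in total.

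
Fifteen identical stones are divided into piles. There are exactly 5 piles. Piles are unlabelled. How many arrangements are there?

A partial list (first 12 by largest part):
11 + 1 + 1 + 1 + 1
10 + 2 + 1 + 1 + 1
9 + 3 + 1 + 1 + 1
9 + 2 + 2 + 1 + 1
8 + 4 + 1 + 1 + 1
8 + 3 + 2 + 1 + 1
8 + 2 + 2 + 2 + 1
7 + 5 + 1 + 1 + 1
7 + 4 + 2 + 1 + 1
7 + 3 + 3 + 1 + 1
7 + 3 + 2 + 2 + 1
7 + 2 + 2 + 2 + 2
…and 18 more, for 30 total.

30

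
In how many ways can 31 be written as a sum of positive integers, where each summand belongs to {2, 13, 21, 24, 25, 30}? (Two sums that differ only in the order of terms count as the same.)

3

The partitions of 31 that satisfy the conditions:
25+2+2+2
21+2+2+2+2+2
13+2+2+2+2+2+2+2+2+2
That's 3 in total.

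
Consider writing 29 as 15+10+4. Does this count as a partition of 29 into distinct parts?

Yes

The parts sum to 29, and the condition 'all summands are distinct' holds.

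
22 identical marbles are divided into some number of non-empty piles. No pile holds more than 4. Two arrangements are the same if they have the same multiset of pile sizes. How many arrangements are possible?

136

Counting exhaustively, 136 partitions satisfy the conditions.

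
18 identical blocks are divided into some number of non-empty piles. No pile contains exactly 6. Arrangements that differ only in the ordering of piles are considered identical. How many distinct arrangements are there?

308

A full systematic count gives 308.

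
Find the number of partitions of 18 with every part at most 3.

37

A partial list (first 12 by largest part):
3,3,3,3,3,3
3,3,3,3,3,2,1
3,3,3,3,3,1,1,1
3,3,3,3,2,2,2
3,3,3,3,2,2,1,1
3,3,3,3,2,1,1,1,1
3,3,3,3,1,1,1,1,1,1
3,3,3,2,2,2,2,1
3,3,3,2,2,2,1,1,1
3,3,3,2,2,1,1,1,1,1
3,3,3,2,1,1,1,1,1,1,1
3,3,3,1,1,1,1,1,1,1,1,1
…and 25 more, for 37 total.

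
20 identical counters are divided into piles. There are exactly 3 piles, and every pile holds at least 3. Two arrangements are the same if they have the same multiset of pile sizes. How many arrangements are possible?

16

Listing the qualifying partitions of 20:
14,3,3
13,4,3
12,5,3
12,4,4
11,6,3
11,5,4
10,7,3
10,6,4
10,5,5
9,8,3
9,7,4
9,6,5
8,8,4
8,7,5
8,6,6
7,7,6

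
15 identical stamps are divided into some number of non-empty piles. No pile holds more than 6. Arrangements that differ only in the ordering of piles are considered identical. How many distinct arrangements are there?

Systematic enumeration (by largest part, then next-largest, …) yields 110.

110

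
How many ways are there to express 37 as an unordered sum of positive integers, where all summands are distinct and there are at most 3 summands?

115

Counting exhaustively, 115 partitions satisfy the conditions.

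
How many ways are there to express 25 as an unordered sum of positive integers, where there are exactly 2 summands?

12

They are:
24, 1
23, 2
22, 3
21, 4
20, 5
19, 6
18, 7
17, 8
16, 9
15, 10
14, 11
13, 12
Counting gives 12.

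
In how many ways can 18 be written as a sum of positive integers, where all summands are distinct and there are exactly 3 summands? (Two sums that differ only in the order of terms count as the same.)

19

Listing the qualifying partitions of 18:
15,2,1
14,3,1
13,4,1
13,3,2
12,5,1
12,4,2
11,6,1
11,5,2
11,4,3
10,7,1
10,6,2
10,5,3
9,8,1
9,7,2
9,6,3
9,5,4
8,7,3
8,6,4
7,6,5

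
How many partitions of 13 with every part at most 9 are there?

Counting exhaustively, 94 partitions satisfy the conditions.

94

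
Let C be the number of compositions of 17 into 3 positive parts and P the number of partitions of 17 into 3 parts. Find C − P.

96

Compositions: C(16,2) = 120.
Unordered (partitions into 3 parts): 24.
Difference: 120 − 24 = 96.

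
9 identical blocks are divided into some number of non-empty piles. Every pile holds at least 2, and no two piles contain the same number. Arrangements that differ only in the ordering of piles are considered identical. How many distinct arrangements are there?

5

The partitions of 9 that satisfy the conditions:
9
2,7
3,6
4,5
2,3,4
Counting gives 5.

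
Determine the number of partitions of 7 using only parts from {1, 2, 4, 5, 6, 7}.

Listing the qualifying partitions of 7:
7
6 + 1
5 + 2
5 + 1 + 1
4 + 2 + 1
4 + 1 + 1 + 1
2 + 2 + 2 + 1
2 + 2 + 1 + 1 + 1
2 + 1 + 1 + 1 + 1 + 1
1 + 1 + 1 + 1 + 1 + 1 + 1

10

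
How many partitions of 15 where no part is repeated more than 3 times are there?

105

A full systematic count gives 105.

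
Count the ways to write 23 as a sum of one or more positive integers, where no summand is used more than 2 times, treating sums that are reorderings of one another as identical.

355

There are 355 such partitions.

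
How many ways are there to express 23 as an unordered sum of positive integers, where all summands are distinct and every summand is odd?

9

The partitions of 23 that satisfy the conditions:
23
1 + 3 + 19
1 + 5 + 17
1 + 7 + 15
3 + 5 + 15
1 + 9 + 13
3 + 7 + 13
3 + 9 + 11
5 + 7 + 11
Counting gives 9.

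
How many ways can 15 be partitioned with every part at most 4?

54

There are too many to list fully; the first 12 (by largest part) are:
4, 4, 4, 3
4, 4, 4, 2, 1
4, 4, 4, 1, 1, 1
4, 4, 3, 3, 1
4, 4, 3, 2, 2
4, 4, 3, 2, 1, 1
4, 4, 3, 1, 1, 1, 1
4, 4, 2, 2, 2, 1
4, 4, 2, 2, 1, 1, 1
4, 4, 2, 1, 1, 1, 1, 1
4, 4, 1, 1, 1, 1, 1, 1, 1
4, 3, 3, 3, 2
…and 42 more, for 54 total.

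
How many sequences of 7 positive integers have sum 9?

28

Equivalently, choose which 6 of the 8 gaps become plus signs: C(8,6) = 28.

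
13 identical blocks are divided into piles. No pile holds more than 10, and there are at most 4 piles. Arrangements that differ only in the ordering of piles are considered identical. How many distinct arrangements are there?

There are too many to list fully; the first 12 (by largest part) are:
10, 3
10, 2, 1
10, 1, 1, 1
9, 4
9, 3, 1
9, 2, 2
9, 2, 1, 1
8, 5
8, 4, 1
8, 3, 2
8, 3, 1, 1
8, 2, 2, 1
…and 23 more, for 35 total.

35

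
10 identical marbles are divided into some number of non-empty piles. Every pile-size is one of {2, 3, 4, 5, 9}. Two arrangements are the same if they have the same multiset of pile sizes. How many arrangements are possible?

Enumerating:
5+5
2+3+5
2+4+4
3+3+4
2+2+2+4
2+2+3+3
2+2+2+2+2
That's 7 in total.

7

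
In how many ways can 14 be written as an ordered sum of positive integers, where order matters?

There are 13 gaps and each independently is a cut or not, giving 2^13 = 8192.

8192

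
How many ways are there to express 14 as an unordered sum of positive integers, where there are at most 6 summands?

There are 90 such partitions.

90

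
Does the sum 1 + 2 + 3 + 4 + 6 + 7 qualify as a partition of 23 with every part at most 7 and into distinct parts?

Yes

The parts sum to 23, and the condition 'no summand exceeds 7' holds; the condition 'all summands are distinct' holds.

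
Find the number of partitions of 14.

135

Counting exhaustively, 135 partitions satisfy the conditions.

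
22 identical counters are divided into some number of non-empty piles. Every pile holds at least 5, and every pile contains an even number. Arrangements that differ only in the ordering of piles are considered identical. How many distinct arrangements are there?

The partitions of 22 that satisfy the conditions:
22
16+6
14+8
12+10
10+6+6
8+8+6

6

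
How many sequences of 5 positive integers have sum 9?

70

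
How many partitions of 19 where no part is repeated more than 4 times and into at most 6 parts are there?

There are 232 such partitions.

232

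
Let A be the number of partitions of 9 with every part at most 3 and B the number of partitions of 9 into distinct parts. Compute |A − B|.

4

Partitions of 9 with every part at most 3: 12.
Partitions of 9 into distinct parts: 8.
|12 − 8| = 4.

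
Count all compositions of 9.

256

There are 8 gaps and each independently is a cut or not, giving 2^8 = 256.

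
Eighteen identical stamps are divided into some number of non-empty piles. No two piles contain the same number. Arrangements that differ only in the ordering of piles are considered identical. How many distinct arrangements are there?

46

There are too many to list fully; the first 12 (by largest part) are:
18
17,1
16,2
15,3
15,2,1
14,4
14,3,1
13,5
13,4,1
13,3,2
12,6
12,5,1
…and 34 more, for 46 total.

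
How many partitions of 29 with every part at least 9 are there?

9

Enumerating:
29
20 + 9
19 + 10
18 + 11
17 + 12
16 + 13
15 + 14
11 + 9 + 9
10 + 10 + 9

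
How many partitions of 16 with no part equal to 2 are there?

Enumerating by decreasing first part gives 96 partitions in all.

96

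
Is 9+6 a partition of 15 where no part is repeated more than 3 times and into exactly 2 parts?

Yes

The parts sum to 15, and the condition 'no summand is used more than 3 times' holds; the condition 'there are exactly 2 summands' holds.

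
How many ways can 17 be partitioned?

297

Systematic enumeration (by largest part, then next-largest, …) yields 297.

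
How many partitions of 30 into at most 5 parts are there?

674

A full systematic count gives 674.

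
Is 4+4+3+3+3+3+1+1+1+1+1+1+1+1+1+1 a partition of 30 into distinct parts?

The parts sum to 30, and the condition 'all summands are distinct' is violated.

No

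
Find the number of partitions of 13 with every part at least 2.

The partitions of 13 that satisfy the conditions:
13
11, 2
10, 3
9, 4
9, 2, 2
8, 5
8, 3, 2
7, 6
7, 4, 2
7, 3, 3
7, 2, 2, 2
6, 5, 2
6, 4, 3
6, 3, 2, 2
5, 5, 3
5, 4, 4
5, 4, 2, 2
5, 3, 3, 2
5, 2, 2, 2, 2
4, 4, 3, 2
4, 3, 3, 3
4, 3, 2, 2, 2
3, 3, 3, 2, 2
3, 2, 2, 2, 2, 2
Counting gives 24.

24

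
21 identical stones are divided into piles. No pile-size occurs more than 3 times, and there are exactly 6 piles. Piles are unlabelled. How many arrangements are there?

90

Counting exhaustively, 90 partitions satisfy the conditions.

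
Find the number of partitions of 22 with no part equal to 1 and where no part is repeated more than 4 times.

184

Counting exhaustively, 184 partitions satisfy the conditions.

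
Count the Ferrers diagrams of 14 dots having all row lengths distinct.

22

Enumerating:
14
13,1
12,2
11,3
11,2,1
10,4
10,3,1
9,5
9,4,1
9,3,2
8,6
8,5,1
8,4,2
8,3,2,1
7,6,1
7,5,2
7,4,3
7,4,2,1
6,5,3
6,5,2,1
6,4,3,1
5,4,3,2
Counting gives 22.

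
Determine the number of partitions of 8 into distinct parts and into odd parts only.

2

They are:
7, 1
5, 3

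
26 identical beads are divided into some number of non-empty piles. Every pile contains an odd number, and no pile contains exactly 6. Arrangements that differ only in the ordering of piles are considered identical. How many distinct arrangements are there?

165

There are 165 such partitions.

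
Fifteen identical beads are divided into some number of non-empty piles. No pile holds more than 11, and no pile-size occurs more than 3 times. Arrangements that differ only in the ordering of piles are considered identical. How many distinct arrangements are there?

98

Counting exhaustively, 98 partitions satisfy the conditions.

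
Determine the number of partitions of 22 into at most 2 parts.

They are:
22
1+21
2+20
3+19
4+18
5+17
6+16
7+15
8+14
9+13
10+12
11+11

12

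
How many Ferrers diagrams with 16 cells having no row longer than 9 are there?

201

Systematic enumeration (by largest part, then next-largest, …) yields 201.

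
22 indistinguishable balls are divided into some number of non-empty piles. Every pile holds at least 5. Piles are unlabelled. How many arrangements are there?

18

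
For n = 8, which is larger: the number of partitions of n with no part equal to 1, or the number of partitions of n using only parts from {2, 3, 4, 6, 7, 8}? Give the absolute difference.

1

Partitions of 8 with no part equal to 1: 7.
Partitions of 8 using only parts from {2, 3, 4, 6, 7, 8}: 6.
|7 − 6| = 1.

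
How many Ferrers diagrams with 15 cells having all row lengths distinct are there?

There are too many to list fully; the first 12 (by largest part) are:
15
1, 14
2, 13
3, 12
1, 2, 12
4, 11
1, 3, 11
5, 10
1, 4, 10
2, 3, 10
6, 9
1, 5, 9
…and 15 more, for 27 total.

27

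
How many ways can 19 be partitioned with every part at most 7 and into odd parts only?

30

There are too many to list fully; the first 12 (by largest part) are:
7 + 7 + 5
7 + 7 + 3 + 1 + 1
7 + 7 + 1 + 1 + 1 + 1 + 1
7 + 5 + 5 + 1 + 1
7 + 5 + 3 + 3 + 1
7 + 5 + 3 + 1 + 1 + 1 + 1
7 + 5 + 1 + 1 + 1 + 1 + 1 + 1 + 1
7 + 3 + 3 + 3 + 3
7 + 3 + 3 + 3 + 1 + 1 + 1
7 + 3 + 3 + 1 + 1 + 1 + 1 + 1 + 1
7 + 3 + 1 + 1 + 1 + 1 + 1 + 1 + 1 + 1 + 1
7 + 1 + 1 + 1 + 1 + 1 + 1 + 1 + 1 + 1 + 1 + 1 + 1
…and 18 more, for 30 total.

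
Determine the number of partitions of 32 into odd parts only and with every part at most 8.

100

Direct enumeration gives 100 partitions.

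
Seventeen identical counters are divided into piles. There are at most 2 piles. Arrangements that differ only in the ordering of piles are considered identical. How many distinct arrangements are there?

Listing the qualifying partitions of 17:
17
1, 16
2, 15
3, 14
4, 13
5, 12
6, 11
7, 10
8, 9

9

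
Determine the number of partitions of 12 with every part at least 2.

21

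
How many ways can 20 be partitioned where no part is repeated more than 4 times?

A full systematic count gives 409.

409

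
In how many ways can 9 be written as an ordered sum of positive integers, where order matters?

256

The number of compositions of n is 2^(n−1); here 2^8 = 256.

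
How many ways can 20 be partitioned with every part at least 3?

A partial list (first 12 by largest part):
20
3,17
4,16
5,15
6,14
3,3,14
7,13
3,4,13
8,12
3,5,12
4,4,12
9,11
…and 37 more, for 49 total.

49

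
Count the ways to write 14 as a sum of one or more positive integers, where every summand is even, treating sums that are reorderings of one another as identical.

15

Enumerating:
14
12,2
10,4
10,2,2
8,6
8,4,2
8,2,2,2
6,6,2
6,4,4
6,4,2,2
6,2,2,2,2
4,4,4,2
4,4,2,2,2
4,2,2,2,2,2
2,2,2,2,2,2,2
Counting gives 15.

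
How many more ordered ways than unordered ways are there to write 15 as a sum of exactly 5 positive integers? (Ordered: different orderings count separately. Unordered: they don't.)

971

Ordered (compositions into 5 parts): C(14,4) = 1001.
Partitions of 15 into exactly 5 parts: 30.
Difference: 1001 − 30 = 971.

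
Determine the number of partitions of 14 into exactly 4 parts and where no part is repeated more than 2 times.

19

The partitions of 14 that satisfy the conditions:
1,1,2,10
1,1,3,9
1,2,2,9
1,1,4,8
1,2,3,8
1,1,5,7
1,2,4,7
1,3,3,7
2,2,3,7
1,1,6,6
1,2,5,6
1,3,4,6
2,2,4,6
2,3,3,6
1,3,5,5
2,2,5,5
1,4,4,5
2,3,4,5
3,3,4,4
That's 19 in total.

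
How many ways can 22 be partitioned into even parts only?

A partial list (first 12 by largest part):
22
20,2
18,4
18,2,2
16,6
16,4,2
16,2,2,2
14,8
14,6,2
14,4,4
14,4,2,2
14,2,2,2,2
…and 44 more, for 56 total.

56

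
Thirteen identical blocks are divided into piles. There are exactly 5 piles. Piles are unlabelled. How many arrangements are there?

18

Enumerating:
1,1,1,1,9
1,1,1,2,8
1,1,1,3,7
1,1,2,2,7
1,1,1,4,6
1,1,2,3,6
1,2,2,2,6
1,1,1,5,5
1,1,2,4,5
1,1,3,3,5
1,2,2,3,5
2,2,2,2,5
1,1,3,4,4
1,2,2,4,4
1,2,3,3,4
2,2,2,3,4
1,3,3,3,3
2,2,3,3,3
Counting gives 18.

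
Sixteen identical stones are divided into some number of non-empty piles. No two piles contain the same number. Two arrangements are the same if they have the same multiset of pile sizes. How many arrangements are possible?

There are too many to list fully; the first 12 (by largest part) are:
16
1 + 15
2 + 14
3 + 13
1 + 2 + 13
4 + 12
1 + 3 + 12
5 + 11
1 + 4 + 11
2 + 3 + 11
6 + 10
1 + 5 + 10
…and 20 more, for 32 total.

32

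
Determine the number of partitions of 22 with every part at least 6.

11

They are:
22
16 + 6
15 + 7
14 + 8
13 + 9
12 + 10
11 + 11
10 + 6 + 6
9 + 7 + 6
8 + 8 + 6
8 + 7 + 7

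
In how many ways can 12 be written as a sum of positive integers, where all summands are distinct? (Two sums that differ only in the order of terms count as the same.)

The partitions of 12 that satisfy the conditions:
12
11 + 1
10 + 2
9 + 3
9 + 2 + 1
8 + 4
8 + 3 + 1
7 + 5
7 + 4 + 1
7 + 3 + 2
6 + 5 + 1
6 + 4 + 2
6 + 3 + 2 + 1
5 + 4 + 3
5 + 4 + 2 + 1

15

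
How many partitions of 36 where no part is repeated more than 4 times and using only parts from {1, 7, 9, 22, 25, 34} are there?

The partitions of 36 that satisfy the conditions:
1+1+34
1+1+9+25
1+1+1+1+7+25
7+7+22
9+9+9+9
1+1+7+9+9+9
1+1+1+1+7+7+9+9

7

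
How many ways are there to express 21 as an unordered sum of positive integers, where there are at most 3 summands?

A partial list (first 12 by largest part):
21
1 + 20
2 + 19
1 + 1 + 19
3 + 18
1 + 2 + 18
4 + 17
1 + 3 + 17
2 + 2 + 17
5 + 16
1 + 4 + 16
2 + 3 + 16
…and 36 more, for 48 total.

48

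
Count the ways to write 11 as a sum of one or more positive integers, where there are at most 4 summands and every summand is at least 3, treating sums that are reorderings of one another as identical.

They are:
11
8+3
7+4
6+5
5+3+3
4+4+3

6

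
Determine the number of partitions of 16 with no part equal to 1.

55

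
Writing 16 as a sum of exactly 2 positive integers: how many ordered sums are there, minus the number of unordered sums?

Ordered (compositions into 2 parts): C(15,1) = 15.
Unordered (partitions into 2 parts): 8.
Difference: 15 − 8 = 7.

7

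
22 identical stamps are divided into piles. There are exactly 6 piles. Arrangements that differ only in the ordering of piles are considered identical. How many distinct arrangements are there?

136

Systematic enumeration (by largest part, then next-largest, …) yields 136.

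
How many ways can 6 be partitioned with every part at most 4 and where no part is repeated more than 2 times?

They are:
4+2
4+1+1
3+3
3+2+1
2+2+1+1
That's 5 in total.

5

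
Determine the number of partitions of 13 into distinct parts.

They are:
13
12,1
11,2
10,3
10,2,1
9,4
9,3,1
8,5
8,4,1
8,3,2
7,6
7,5,1
7,4,2
7,3,2,1
6,5,2
6,4,3
6,4,2,1
5,4,3,1
Counting gives 18.

18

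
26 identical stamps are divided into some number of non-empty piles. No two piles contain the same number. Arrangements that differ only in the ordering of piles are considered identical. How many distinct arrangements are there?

Enumerating by decreasing first part gives 165 partitions in all.

165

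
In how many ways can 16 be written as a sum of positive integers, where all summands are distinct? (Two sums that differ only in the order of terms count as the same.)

32

A partial list (first 12 by largest part):
16
1+15
2+14
3+13
1+2+13
4+12
1+3+12
5+11
1+4+11
2+3+11
6+10
1+5+10
…and 20 more, for 32 total.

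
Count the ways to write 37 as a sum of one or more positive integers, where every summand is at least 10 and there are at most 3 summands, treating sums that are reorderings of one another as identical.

The partitions of 37 that satisfy the conditions:
37
10 + 27
11 + 26
12 + 25
13 + 24
14 + 23
15 + 22
16 + 21
17 + 20
18 + 19
10 + 10 + 17
10 + 11 + 16
10 + 12 + 15
11 + 11 + 15
10 + 13 + 14
11 + 12 + 14
11 + 13 + 13
12 + 12 + 13
That's 18 in total.

18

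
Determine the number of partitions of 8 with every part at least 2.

7

They are:
8
2,6
3,5
4,4
2,2,4
2,3,3
2,2,2,2
That's 7 in total.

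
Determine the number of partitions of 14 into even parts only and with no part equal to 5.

15

The partitions of 14 that satisfy the conditions:
14
2 + 12
4 + 10
2 + 2 + 10
6 + 8
2 + 4 + 8
2 + 2 + 2 + 8
2 + 6 + 6
4 + 4 + 6
2 + 2 + 4 + 6
2 + 2 + 2 + 2 + 6
2 + 4 + 4 + 4
2 + 2 + 2 + 4 + 4
2 + 2 + 2 + 2 + 2 + 4
2 + 2 + 2 + 2 + 2 + 2 + 2
Counting gives 15.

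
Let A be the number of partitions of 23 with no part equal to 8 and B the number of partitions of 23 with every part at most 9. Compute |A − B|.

Partitions of 23 with no part equal to 8: 1079.
Partitions of 23 with every part at most 9: 887.
|1079 − 887| = 192.

192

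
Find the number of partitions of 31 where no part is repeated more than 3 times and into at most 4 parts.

Direct enumeration gives 321 partitions.

321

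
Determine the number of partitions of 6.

They are:
6
5,1
4,2
4,1,1
3,3
3,2,1
3,1,1,1
2,2,2
2,2,1,1
2,1,1,1,1
1,1,1,1,1,1
That's 11 in total.

11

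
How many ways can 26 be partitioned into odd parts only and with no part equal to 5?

89

Counting exhaustively, 89 partitions satisfy the conditions.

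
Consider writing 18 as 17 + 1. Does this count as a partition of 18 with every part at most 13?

The parts sum to 18, and the condition 'no summand exceeds 13' is violated.

No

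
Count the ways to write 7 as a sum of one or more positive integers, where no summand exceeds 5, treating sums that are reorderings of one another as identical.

13

The partitions of 7 that satisfy the conditions:
5+2
5+1+1
4+3
4+2+1
4+1+1+1
3+3+1
3+2+2
3+2+1+1
3+1+1+1+1
2+2+2+1
2+2+1+1+1
2+1+1+1+1+1
1+1+1+1+1+1+1
That's 13 in total.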